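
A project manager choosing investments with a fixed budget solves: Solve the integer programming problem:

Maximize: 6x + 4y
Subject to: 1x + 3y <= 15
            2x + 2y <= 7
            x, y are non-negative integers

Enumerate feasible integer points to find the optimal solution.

Constraint 1: 1x + 3y <= 15
Constraint 2: 2x + 2y <= 7
Feasible x range (need y >= 0): 0 <= x <= min(15/1, 7/2) => x in {0, ..., 3}.
Enumerate feasible integer points row by row (the coefficient of y is 4 > 0, so for each x the largest feasible y gives the best value):
  x = 0: y <= min((15 - 1*0)/3, (7 - 2*0)/2) => y in {0, ..., 3}; best 6*0 + 4*3 = 12
  x = 1: y <= min((15 - 1*1)/3, (7 - 2*1)/2) => y in {0, ..., 2}; best 6*1 + 4*2 = 14
  x = 2: y <= min((15 - 1*2)/3, (7 - 2*2)/2) => y in {0, ..., 1}; best 6*2 + 4*1 = 16
  x = 3: y <= min((15 - 1*3)/3, (7 - 2*3)/2) => y in {0}; best 6*3 + 4*0 = 18
The maximum 6x + 4y = 18 is achieved at x = 3, y = 0.
Check: 1*3 + 3*0 = 3 <= 15 and 2*3 + 2*0 = 6 <= 7.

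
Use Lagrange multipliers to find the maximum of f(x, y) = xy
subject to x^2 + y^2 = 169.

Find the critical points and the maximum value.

Lagrange conditions: y = 2*lambda*x and x = 2*lambda*y
If x = 0 then y = 0, violating the constraint, so x, y != 0.
Dividing: y/x = x/y => x^2 = y^2 => y = x or y = -x
Constraint: 2x^2 = 169 => x^2 = 169/2 => x = +/-sqrt(169/2)
Critical points: (sqrt(169/2), sqrt(169/2)), (-sqrt(169/2), -sqrt(169/2)), (sqrt(169/2), -sqrt(169/2)), (-sqrt(169/2), sqrt(169/2))
  y = x:  xy = x^2 = 169/2  at (sqrt(169/2), sqrt(169/2)) and (-sqrt(169/2), -sqrt(169/2))
  y = -x: xy = -x^2 = -169/2 at (sqrt(169/2), -sqrt(169/2)) and (-sqrt(169/2), sqrt(169/2))
Maximum xy = 169/2 at (sqrt(169/2), sqrt(169/2)) and (-sqrt(169/2), -sqrt(169/2))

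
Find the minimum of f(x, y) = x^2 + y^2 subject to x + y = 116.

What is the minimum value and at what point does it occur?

Substitute y = 116 - x into f(x,y) = x^2 + y^2:
g(x) = x^2 + (116 - x)^2 = 2x^2 - 232x + 13456
g'(x) = 4x - 232 = 0  =>  x = 58
y = 116 - 58 = 58
Minimum value = 58^2 + 58^2 = 6728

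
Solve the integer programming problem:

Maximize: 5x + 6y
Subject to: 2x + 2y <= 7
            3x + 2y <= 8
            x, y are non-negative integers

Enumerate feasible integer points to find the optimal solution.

Constraint 1: 2x + 2y <= 7
Constraint 2: 3x + 2y <= 8
Feasible x range (need y >= 0): 0 <= x <= min(7/2, 8/3) => x in {0, ..., 2}.
Enumerate feasible integer points row by row (the coefficient of y is 6 > 0, so for each x the largest feasible y gives the best value):
  x = 0: y <= min((7 - 2*0)/2, (8 - 3*0)/2) => y in {0, ..., 3}; best 5*0 + 6*3 = 18
  x = 1: y <= min((7 - 2*1)/2, (8 - 3*1)/2) => y in {0, ..., 2}; best 5*1 + 6*2 = 17
  x = 2: y <= min((7 - 2*2)/2, (8 - 3*2)/2) => y in {0, ..., 1}; best 5*2 + 6*1 = 16
The maximum 5x + 6y = 18 is achieved at x = 0, y = 3.
Check: 2*0 + 2*3 = 6 <= 7 and 3*0 + 2*3 = 6 <= 8.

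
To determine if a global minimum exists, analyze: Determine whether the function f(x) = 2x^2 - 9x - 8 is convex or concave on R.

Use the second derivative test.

f(x) = 2x^2 - 9x - 8
f'(x) = 4x - 9
f''(x) = 4
Since f''(x) = 4 > 0 for all x, f is convex on R.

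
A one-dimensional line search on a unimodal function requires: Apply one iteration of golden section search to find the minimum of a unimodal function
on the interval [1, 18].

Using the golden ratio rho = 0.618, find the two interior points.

Golden section search on [1, 18].
Golden ratio rho = 0.618 (approx).
Interior points:
  x_1 = 1 + (1-0.618)*17 = 7.4940
  x_2 = 1 + 0.618*17 = 11.5060
Compare f(x_1) and f(x_2) to determine which subinterval to keep.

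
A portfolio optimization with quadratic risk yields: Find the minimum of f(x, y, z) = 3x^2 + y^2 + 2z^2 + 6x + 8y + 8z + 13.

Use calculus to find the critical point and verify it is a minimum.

f(x,y,z) = 3x^2 + y^2 + 2z^2 + 6x + 8y + 8z + 13
df/dx = 6x + (6) = 0 => x = -1
df/dy = 2y + (8) = 0 => y = -4
df/dz = 4z + (8) = 0 => z = -2
f(-1,-4,-2) = 3*(-1)^2 + 1*(-4)^2 + 2*(-2)^2 + 6*(-1) + 8*(-4) + 8*(-2) + 13 = -14
Hessian is diagonal with entries 6, 2, 4 > 0, confirmed minimum.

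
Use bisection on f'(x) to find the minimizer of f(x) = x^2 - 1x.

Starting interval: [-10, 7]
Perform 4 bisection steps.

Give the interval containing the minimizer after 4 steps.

Finding critical point of f(x) = x^2 - 1x using bisection on f'(x) = 2x + -1.
f'(x) = 0 when x = 1/2.
Starting interval: [-10, 7]
Step 1: mid = -3/2, f'(mid) = -4, new interval = [-3/2, 7]
Step 2: mid = 11/4, f'(mid) = 9/2, new interval = [-3/2, 11/4]
Step 3: mid = 5/8, f'(mid) = 1/4, new interval = [-3/2, 5/8]
Step 4: mid = -7/16, f'(mid) = -15/8, new interval = [-7/16, 5/8]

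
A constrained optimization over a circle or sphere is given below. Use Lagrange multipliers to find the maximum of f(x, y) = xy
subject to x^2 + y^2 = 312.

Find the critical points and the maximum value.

Lagrange conditions: y = 2*lambda*x and x = 2*lambda*y
If x = 0 then y = 0, violating the constraint, so x, y != 0.
Dividing: y/x = x/y => x^2 = y^2 => y = x or y = -x
Constraint: 2x^2 = 312 => x^2 = 156 => x = +/-sqrt(156)
Critical points: (sqrt(156), sqrt(156)), (-sqrt(156), -sqrt(156)), (sqrt(156), -sqrt(156)), (-sqrt(156), sqrt(156))
  y = x:  xy = x^2 = 156  at (sqrt(156), sqrt(156)) and (-sqrt(156), -sqrt(156))
  y = -x: xy = -x^2 = -156 at (sqrt(156), -sqrt(156)) and (-sqrt(156), sqrt(156))
Maximum xy = 156 at (sqrt(156), sqrt(156)) and (-sqrt(156), -sqrt(156))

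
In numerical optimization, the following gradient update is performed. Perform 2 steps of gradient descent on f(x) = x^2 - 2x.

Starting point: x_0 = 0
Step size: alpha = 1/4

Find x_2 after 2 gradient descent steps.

f(x) = x^2 - 2x, f'(x) = 2x + (-2)
Step 1: f'(0) = -2, x_1 = 0 - 1/4 * -2 = 1/2
Step 2: f'(1/2) = -1, x_2 = 1/2 - 1/4 * -1 = 3/4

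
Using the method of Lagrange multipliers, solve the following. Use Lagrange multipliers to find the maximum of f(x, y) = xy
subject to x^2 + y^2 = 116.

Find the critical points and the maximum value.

Lagrange conditions: y = 2*lambda*x and x = 2*lambda*y
If x = 0 then y = 0, violating the constraint, so x, y != 0.
Dividing: y/x = x/y => x^2 = y^2 => y = x or y = -x
Constraint: 2x^2 = 116 => x^2 = 58 => x = +/-sqrt(58)
Critical points: (sqrt(58), sqrt(58)), (-sqrt(58), -sqrt(58)), (sqrt(58), -sqrt(58)), (-sqrt(58), sqrt(58))
  y = x:  xy = x^2 = 58  at (sqrt(58), sqrt(58)) and (-sqrt(58), -sqrt(58))
  y = -x: xy = -x^2 = -58 at (sqrt(58), -sqrt(58)) and (-sqrt(58), sqrt(58))
Maximum xy = 58 at (sqrt(58), sqrt(58)) and (-sqrt(58), -sqrt(58))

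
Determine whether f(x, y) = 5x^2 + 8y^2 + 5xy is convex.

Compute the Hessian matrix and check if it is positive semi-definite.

f(x,y) = 5x^2 + 8y^2 + 5xy
Hessian H = [[10, 5], [5, 16]]
trace(H) = 26, det(H) = 135
Eigenvalues: (26 +/- sqrt(136)) / 2 = 18.83, 7.169
Since both eigenvalues > 0, f is convex.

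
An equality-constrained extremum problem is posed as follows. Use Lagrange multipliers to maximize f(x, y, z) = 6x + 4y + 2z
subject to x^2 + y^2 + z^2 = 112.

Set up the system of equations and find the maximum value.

Lagrange conditions: 6 = 2*lambda*x, 4 = 2*lambda*y, 2 = 2*lambda*z
So x:6 = y:4 = z:2, i.e. x = 6t, y = 4t, z = 2t
Constraint: t^2*(6^2 + 4^2 + 2^2) = 112
  t^2 * 56 = 112  =>  t = sqrt(2)
Maximum = 6*6t + 4*4t + 2*2t = 56*sqrt(2) = sqrt(6272)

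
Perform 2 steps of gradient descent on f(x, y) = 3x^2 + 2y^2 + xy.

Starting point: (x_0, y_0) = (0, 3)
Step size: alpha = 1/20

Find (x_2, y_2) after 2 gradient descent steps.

f(x,y) = 3x^2 + 2y^2 + xy
grad_x = 6x + 1y, grad_y = 4y + 1x
Step 1: grad = (3, 12), (-3/20, 12/5)
Step 2: grad = (3/2, 189/20), (-9/40, 771/400)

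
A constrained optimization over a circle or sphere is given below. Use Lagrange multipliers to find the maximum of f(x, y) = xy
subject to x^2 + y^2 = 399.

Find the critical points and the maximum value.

Lagrange conditions: y = 2*lambda*x and x = 2*lambda*y
If x = 0 then y = 0, violating the constraint, so x, y != 0.
Dividing: y/x = x/y => x^2 = y^2 => y = x or y = -x
Constraint: 2x^2 = 399 => x^2 = 399/2 => x = +/-sqrt(399/2)
Critical points: (sqrt(399/2), sqrt(399/2)), (-sqrt(399/2), -sqrt(399/2)), (sqrt(399/2), -sqrt(399/2)), (-sqrt(399/2), sqrt(399/2))
  y = x:  xy = x^2 = 399/2  at (sqrt(399/2), sqrt(399/2)) and (-sqrt(399/2), -sqrt(399/2))
  y = -x: xy = -x^2 = -399/2 at (sqrt(399/2), -sqrt(399/2)) and (-sqrt(399/2), sqrt(399/2))
Maximum xy = 399/2 at (sqrt(399/2), sqrt(399/2)) and (-sqrt(399/2), -sqrt(399/2))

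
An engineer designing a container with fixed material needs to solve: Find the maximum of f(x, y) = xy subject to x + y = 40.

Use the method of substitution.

Substitute y = 40 - x into f(x,y) = xy:
g(x) = x(40 - x) = 40x - x^2
g'(x) = 40 - 2x = 0  =>  x = 20
y = 40 - 20 = 20
Maximum value = 20 * 20 = 400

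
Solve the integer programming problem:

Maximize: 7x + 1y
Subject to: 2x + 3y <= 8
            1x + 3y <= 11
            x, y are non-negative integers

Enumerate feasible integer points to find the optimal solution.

Constraint 1: 2x + 3y <= 8
Constraint 2: 1x + 3y <= 11
Feasible x range (need y >= 0): 0 <= x <= min(8/2, 11/1) => x in {0, ..., 4}.
Enumerate feasible integer points row by row (the coefficient of y is 1 > 0, so for each x the largest feasible y gives the best value):
  x = 0: y <= min((8 - 2*0)/3, (11 - 1*0)/3) => y in {0, ..., 2}; best 7*0 + 1*2 = 2
  x = 1: y <= min((8 - 2*1)/3, (11 - 1*1)/3) => y in {0, ..., 2}; best 7*1 + 1*2 = 9
  x = 2: y <= min((8 - 2*2)/3, (11 - 1*2)/3) => y in {0, ..., 1}; best 7*2 + 1*1 = 15
  x = 3: y <= min((8 - 2*3)/3, (11 - 1*3)/3) => y in {0}; best 7*3 + 1*0 = 21
  x = 4: y <= min((8 - 2*4)/3, (11 - 1*4)/3) => y in {0}; best 7*4 + 1*0 = 28
The maximum 7x + 1y = 28 is achieved at x = 4, y = 0.
Check: 2*4 + 3*0 = 8 <= 8 and 1*4 + 3*0 = 4 <= 11.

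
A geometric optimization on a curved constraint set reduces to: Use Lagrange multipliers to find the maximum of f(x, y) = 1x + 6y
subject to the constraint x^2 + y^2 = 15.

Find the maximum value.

Set up Lagrange conditions: grad f = lambda * grad g
  1 = 2*lambda*x
  6 = 2*lambda*y
From these: x/y = 1/6, so x = 1t, y = 6t for some t.
Substitute into constraint: (1t)^2 + (6t)^2 = 15
  t^2 * 37 = 15
  t = sqrt(15/37)
Maximum = 1*x + 6*y = (1^2 + 6^2)*t = 37 * sqrt(15/37) = sqrt(555)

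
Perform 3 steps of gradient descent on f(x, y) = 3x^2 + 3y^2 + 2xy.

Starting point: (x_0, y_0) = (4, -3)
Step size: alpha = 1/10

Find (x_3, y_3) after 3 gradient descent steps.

f(x,y) = 3x^2 + 3y^2 + 2xy
grad_x = 6x + 2y, grad_y = 6y + 2x
Step 1: grad = (18, -10), (11/5, -2)
Step 2: grad = (46/5, -38/5), (32/25, -31/25)
Step 3: grad = (26/5, -122/25), (19/25, -94/125)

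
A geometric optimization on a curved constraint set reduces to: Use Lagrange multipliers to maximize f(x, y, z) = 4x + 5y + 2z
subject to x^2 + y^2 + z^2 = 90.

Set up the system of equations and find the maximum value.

Lagrange conditions: 4 = 2*lambda*x, 5 = 2*lambda*y, 2 = 2*lambda*z
So x:4 = y:5 = z:2, i.e. x = 4t, y = 5t, z = 2t
Constraint: t^2*(4^2 + 5^2 + 2^2) = 90
  t^2 * 45 = 90  =>  t = sqrt(2)
Maximum = 4*4t + 5*5t + 2*2t = 45*sqrt(2) = sqrt(4050)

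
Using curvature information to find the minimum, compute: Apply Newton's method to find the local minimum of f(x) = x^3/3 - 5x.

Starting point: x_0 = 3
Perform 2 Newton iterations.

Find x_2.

f(x) = x^3/3 - 5x
f'(x) = x^2 - 5, f''(x) = 2x
Newton update: x_{n+1} = x_n - (x_n^2 - 5)/(2*x_n)
Step 1: x_0 = 3, f'=4, f''=6, x_1 = 7/3
Step 2: x_1 = 7/3, f'=4/9, f''=14/3, x_2 = 47/21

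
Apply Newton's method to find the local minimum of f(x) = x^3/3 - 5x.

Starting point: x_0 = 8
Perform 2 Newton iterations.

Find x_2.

f(x) = x^3/3 - 5x
f'(x) = x^2 - 5, f''(x) = 2x
Newton update: x_{n+1} = x_n - (x_n^2 - 5)/(2*x_n)
Step 1: x_0 = 8, f'=59, f''=16, x_1 = 69/16
Step 2: x_1 = 69/16, f'=3481/256, f''=69/8, x_2 = 6041/2208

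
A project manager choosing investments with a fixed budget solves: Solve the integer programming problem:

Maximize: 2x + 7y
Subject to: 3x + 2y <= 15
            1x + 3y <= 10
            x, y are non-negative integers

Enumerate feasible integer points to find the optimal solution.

Constraint 1: 3x + 2y <= 15
Constraint 2: 1x + 3y <= 10
Feasible x range (need y >= 0): 0 <= x <= min(15/3, 10/1) => x in {0, ..., 5}.
Enumerate feasible integer points row by row (the coefficient of y is 7 > 0, so for each x the largest feasible y gives the best value):
  x = 0: y <= min((15 - 3*0)/2, (10 - 1*0)/3) => y in {0, ..., 3}; best 2*0 + 7*3 = 21
  x = 1: y <= min((15 - 3*1)/2, (10 - 1*1)/3) => y in {0, ..., 3}; best 2*1 + 7*3 = 23
  x = 2: y <= min((15 - 3*2)/2, (10 - 1*2)/3) => y in {0, ..., 2}; best 2*2 + 7*2 = 18
  x = 3: y <= min((15 - 3*3)/2, (10 - 1*3)/3) => y in {0, ..., 2}; best 2*3 + 7*2 = 20
  x = 4: y <= min((15 - 3*4)/2, (10 - 1*4)/3) => y in {0, ..., 1}; best 2*4 + 7*1 = 15
  x = 5: y <= min((15 - 3*5)/2, (10 - 1*5)/3) => y in {0}; best 2*5 + 7*0 = 10
The maximum 2x + 7y = 23 is achieved at x = 1, y = 3.
Check: 3*1 + 2*3 = 9 <= 15 and 1*1 + 3*3 = 10 <= 10.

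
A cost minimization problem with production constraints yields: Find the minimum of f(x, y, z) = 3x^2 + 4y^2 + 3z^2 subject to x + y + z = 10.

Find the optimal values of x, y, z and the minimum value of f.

Using Lagrange multipliers on f = 3x^2 + 4y^2 + 3z^2 with constraint x + y + z = 10:
Conditions: 2*3*x = lambda, 2*4*y = lambda, 2*3*z = lambda
So x = lambda/6, y = lambda/8, z = lambda/6
Substituting into constraint: lambda * (11/24) = 10
lambda = 240/11
x = 40/11, y = 30/11, z = 40/11
Minimum value = 1200/11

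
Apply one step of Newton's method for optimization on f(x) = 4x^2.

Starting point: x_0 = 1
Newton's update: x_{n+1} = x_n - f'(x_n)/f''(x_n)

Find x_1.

f(x) = 4x^2
f'(x) = 8x + (0), f''(x) = 8
Newton step: x_1 = x_0 - f'(x_0)/f''(x_0)
f'(1) = 8
x_1 = 1 - 8/8 = 0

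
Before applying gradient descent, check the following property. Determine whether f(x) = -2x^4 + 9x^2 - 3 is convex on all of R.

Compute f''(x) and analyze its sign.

f(x) = -2x^4 + 9x^2 - 3
f'(x) = -8x^3 + 18x
f''(x) = -24x^2 + 18
f''(x) = -24x^2 + 18 -> -inf as |x| -> inf
Therefore, f is not globally convex on R.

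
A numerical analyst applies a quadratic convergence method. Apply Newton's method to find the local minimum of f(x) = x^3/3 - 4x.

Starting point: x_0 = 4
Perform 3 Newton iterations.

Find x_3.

f(x) = x^3/3 - 4x
f'(x) = x^2 - 4, f''(x) = 2x
Newton update: x_{n+1} = x_n - (x_n^2 - 4)/(2*x_n)
Step 1: x_0 = 4, f'=12, f''=8, x_1 = 5/2
Step 2: x_1 = 5/2, f'=9/4, f''=5, x_2 = 41/20
Step 3: x_2 = 41/20, f'=81/400, f''=41/10, x_3 = 3281/1640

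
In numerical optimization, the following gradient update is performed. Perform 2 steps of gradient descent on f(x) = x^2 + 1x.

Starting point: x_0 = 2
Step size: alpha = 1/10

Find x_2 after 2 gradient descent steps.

f(x) = x^2 + 1x, f'(x) = 2x + (1)
Step 1: f'(2) = 5, x_1 = 2 - 1/10 * 5 = 3/2
Step 2: f'(3/2) = 4, x_2 = 3/2 - 1/10 * 4 = 11/10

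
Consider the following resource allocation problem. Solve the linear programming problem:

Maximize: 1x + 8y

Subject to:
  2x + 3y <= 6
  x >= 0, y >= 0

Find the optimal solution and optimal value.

The feasible region has vertices at [(0, 0), (3, 0), (0, 2)].
Checking objective 1x + 8y at each vertex:
  (0, 0): 1*0 + 8*0 = 0
  (3, 0): 1*3 + 8*0 = 3
  (0, 2): 1*0 + 8*2 = 16
Maximum is 16 at (0, 2).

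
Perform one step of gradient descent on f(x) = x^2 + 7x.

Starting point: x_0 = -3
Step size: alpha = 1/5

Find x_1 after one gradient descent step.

f(x) = x^2 + 7x
f'(x) = 2x + 7
f'(-3) = 2*-3 + (7) = 1
x_1 = x_0 - alpha * f'(x_0) = -3 - 1/5 * 1 = -16/5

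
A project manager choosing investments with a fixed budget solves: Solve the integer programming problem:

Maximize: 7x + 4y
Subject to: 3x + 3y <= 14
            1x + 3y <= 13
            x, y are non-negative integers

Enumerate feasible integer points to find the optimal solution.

Constraint 1: 3x + 3y <= 14
Constraint 2: 1x + 3y <= 13
Feasible x range (need y >= 0): 0 <= x <= min(14/3, 13/1) => x in {0, ..., 4}.
Enumerate feasible integer points row by row (the coefficient of y is 4 > 0, so for each x the largest feasible y gives the best value):
  x = 0: y <= min((14 - 3*0)/3, (13 - 1*0)/3) => y in {0, ..., 4}; best 7*0 + 4*4 = 16
  x = 1: y <= min((14 - 3*1)/3, (13 - 1*1)/3) => y in {0, ..., 3}; best 7*1 + 4*3 = 19
  x = 2: y <= min((14 - 3*2)/3, (13 - 1*2)/3) => y in {0, ..., 2}; best 7*2 + 4*2 = 22
  x = 3: y <= min((14 - 3*3)/3, (13 - 1*3)/3) => y in {0, ..., 1}; best 7*3 + 4*1 = 25
  x = 4: y <= min((14 - 3*4)/3, (13 - 1*4)/3) => y in {0}; best 7*4 + 4*0 = 28
The maximum 7x + 4y = 28 is achieved at x = 4, y = 0.
Check: 3*4 + 3*0 = 12 <= 14 and 1*4 + 3*0 = 4 <= 13.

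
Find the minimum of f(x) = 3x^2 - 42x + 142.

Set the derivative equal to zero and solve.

f(x) = 3x^2 - 42x + 142
f'(x) = 6x + (-42) = 0
x = 42/6 = 7
f(7) = -5
Since f''(x) = 6 > 0, this is a minimum.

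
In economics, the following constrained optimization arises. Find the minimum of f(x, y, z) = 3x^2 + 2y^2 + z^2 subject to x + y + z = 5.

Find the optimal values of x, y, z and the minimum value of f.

Using Lagrange multipliers on f = 3x^2 + 2y^2 + z^2 with constraint x + y + z = 5:
Conditions: 2*3*x = lambda, 2*2*y = lambda, 2*1*z = lambda
So x = lambda/6, y = lambda/4, z = lambda/2
Substituting into constraint: lambda * (11/12) = 5
lambda = 60/11
x = 10/11, y = 15/11, z = 30/11
Minimum value = 150/11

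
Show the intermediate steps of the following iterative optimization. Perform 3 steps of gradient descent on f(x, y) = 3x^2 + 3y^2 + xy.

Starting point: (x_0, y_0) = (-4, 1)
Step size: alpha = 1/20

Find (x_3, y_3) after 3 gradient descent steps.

f(x,y) = 3x^2 + 3y^2 + xy
grad_x = 6x + 1y, grad_y = 6y + 1x
Step 1: grad = (-23, 2), (-57/20, 9/10)
Step 2: grad = (-81/5, 51/20), (-51/25, 309/400)
Step 3: grad = (-4587/400, 519/200), (-11733/8000, 2571/4000)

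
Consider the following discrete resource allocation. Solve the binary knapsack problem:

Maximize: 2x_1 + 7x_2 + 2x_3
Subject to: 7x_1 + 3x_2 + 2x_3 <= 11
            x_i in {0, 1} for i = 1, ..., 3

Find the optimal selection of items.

Items: item 1 (v=2, w=7), item 2 (v=7, w=3), item 3 (v=2, w=2)
Capacity: 11
Checking all 8 subsets (w = total weight, v = total value):
  {}: w = 0, v = 0
  {1}: w = 7, v = 2
  {2}: w = 3, v = 7
  {3}: w = 2, v = 2
  {1, 2}: w = 10, v = 9
  {1, 3}: w = 9, v = 4
  {2, 3}: w = 5, v = 9
  {1, 2, 3}: w = 12 > 11, infeasible
Best feasible subset: items [1, 2]
(The same value 9 is also attained by {2, 3}.)
Total weight: 10 <= 11, total value: 9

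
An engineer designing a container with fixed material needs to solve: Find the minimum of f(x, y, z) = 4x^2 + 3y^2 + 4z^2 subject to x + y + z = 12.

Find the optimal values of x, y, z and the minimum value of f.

Using Lagrange multipliers on f = 4x^2 + 3y^2 + 4z^2 with constraint x + y + z = 12:
Conditions: 2*4*x = lambda, 2*3*y = lambda, 2*4*z = lambda
So x = lambda/8, y = lambda/6, z = lambda/8
Substituting into constraint: lambda * (5/12) = 12
lambda = 144/5
x = 18/5, y = 24/5, z = 18/5
Minimum value = 864/5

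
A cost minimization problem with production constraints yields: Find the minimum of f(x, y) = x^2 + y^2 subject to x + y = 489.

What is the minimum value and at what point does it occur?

Substitute y = 489 - x into f(x,y) = x^2 + y^2:
g(x) = x^2 + (489 - x)^2 = 2x^2 - 978x + 239121
g'(x) = 4x - 978 = 0  =>  x = 489/2
y = 489 - 489/2 = 489/2
Minimum value = (489/2)^2 + (489/2)^2 = 239121/2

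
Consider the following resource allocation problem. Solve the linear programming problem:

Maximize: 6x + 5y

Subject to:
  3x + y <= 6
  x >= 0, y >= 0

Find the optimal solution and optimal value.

The feasible region has vertices at [(0, 0), (2, 0), (0, 6)].
Checking objective 6x + 5y at each vertex:
  (0, 0): 6*0 + 5*0 = 0
  (2, 0): 6*2 + 5*0 = 12
  (0, 6): 6*0 + 5*6 = 30
Maximum is 30 at (0, 6).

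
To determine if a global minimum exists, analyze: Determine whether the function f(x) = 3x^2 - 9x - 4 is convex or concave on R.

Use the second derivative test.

f(x) = 3x^2 - 9x - 4
f'(x) = 6x - 9
f''(x) = 6
Since f''(x) = 6 > 0 for all x, f is convex on R.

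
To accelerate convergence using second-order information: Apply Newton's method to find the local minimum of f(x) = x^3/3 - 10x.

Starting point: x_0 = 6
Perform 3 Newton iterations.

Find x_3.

f(x) = x^3/3 - 10x
f'(x) = x^2 - 10, f''(x) = 2x
Newton update: x_{n+1} = x_n - (x_n^2 - 10)/(2*x_n)
Step 1: x_0 = 6, f'=26, f''=12, x_1 = 23/6
Step 2: x_1 = 23/6, f'=169/36, f''=23/3, x_2 = 889/276
Step 3: x_2 = 889/276, f'=28561/76176, f''=889/138, x_3 = 1552081/490728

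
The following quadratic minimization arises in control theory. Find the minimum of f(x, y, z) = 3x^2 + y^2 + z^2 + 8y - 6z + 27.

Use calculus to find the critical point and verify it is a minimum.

f(x,y,z) = 3x^2 + y^2 + z^2 + 8y - 6z + 27
df/dx = 6x + (0) = 0 => x = 0
df/dy = 2y + (8) = 0 => y = -4
df/dz = 2z + (-6) = 0 => z = 3
f(0,-4,3) = 3*(0)^2 + 1*(-4)^2 + 1*(3)^2 + 8*(-4) + -6*(3) + 27 = 2
Hessian is diagonal with entries 6, 2, 2 > 0, confirmed minimum.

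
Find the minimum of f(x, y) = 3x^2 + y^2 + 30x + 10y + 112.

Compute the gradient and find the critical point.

f(x,y) = 3x^2 + y^2 + 30x + 10y + 112
df/dx = 6x + (30) = 0  =>  x = -5
df/dy = 2y + (10) = 0  =>  y = -5
f(-5, -5) = 3*(-5)^2 + 1*(-5)^2 + 30*(-5) + 10*(-5) + 112 = 12
Hessian is diagonal with entries 6, 2 > 0, so this is a minimum.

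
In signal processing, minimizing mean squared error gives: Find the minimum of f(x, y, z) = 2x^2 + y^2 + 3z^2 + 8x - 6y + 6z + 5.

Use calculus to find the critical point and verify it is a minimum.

f(x,y,z) = 2x^2 + y^2 + 3z^2 + 8x - 6y + 6z + 5
df/dx = 4x + (8) = 0 => x = -2
df/dy = 2y + (-6) = 0 => y = 3
df/dz = 6z + (6) = 0 => z = -1
f(-2,3,-1) = 2*(-2)^2 + 1*(3)^2 + 3*(-1)^2 + 8*(-2) + -6*(3) + 6*(-1) + 5 = -15
Hessian is diagonal with entries 4, 2, 6 > 0, confirmed minimum.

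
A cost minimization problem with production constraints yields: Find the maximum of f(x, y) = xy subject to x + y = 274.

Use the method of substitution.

Substitute y = 274 - x into f(x,y) = xy:
g(x) = x(274 - x) = 274x - x^2
g'(x) = 274 - 2x = 0  =>  x = 137
y = 274 - 137 = 137
Maximum value = 137 * 137 = 18769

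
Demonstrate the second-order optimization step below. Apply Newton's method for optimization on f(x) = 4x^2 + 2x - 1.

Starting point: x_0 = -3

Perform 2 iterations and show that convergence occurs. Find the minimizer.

f(x) = 4x^2 + 2x - 1, f'(x) = 8x + (2), f''(x) = 8
Step 1: f'(-3) = -22, x_1 = -3 - -22/8 = -1/4
Step 2: f'(-1/4) = 0, x_2 = -1/4 (converged)
Newton's method converges in 1 step for quadratics.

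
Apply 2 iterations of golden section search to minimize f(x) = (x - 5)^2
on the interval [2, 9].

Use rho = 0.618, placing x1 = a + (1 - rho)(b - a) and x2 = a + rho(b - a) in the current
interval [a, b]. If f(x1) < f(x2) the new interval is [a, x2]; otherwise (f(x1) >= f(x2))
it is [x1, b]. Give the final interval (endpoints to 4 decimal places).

Golden section search for min of f(x) = (x - 5)^2 on [2, 9].
Each step: x1 = a + (1 - rho)(b - a), x2 = a + rho(b - a); if f(x1) < f(x2) keep [a, x2], otherwise keep [x1, b].
Step 1: [2.0000, 9.0000], x1=4.6740 (f=0.1063), x2=6.3260 (f=1.7583); f(x1) < f(x2) => keep [2.0000, 6.3260]
Step 2: [2.0000, 6.3260], x1=3.6525 (f=1.8157), x2=4.6735 (f=0.1066); f(x1) > f(x2) => keep [3.6525, 6.3260]
Final interval: [3.6525, 6.3260]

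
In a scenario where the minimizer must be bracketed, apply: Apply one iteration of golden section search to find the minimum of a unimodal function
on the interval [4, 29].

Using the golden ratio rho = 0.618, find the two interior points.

Golden section search on [4, 29].
Golden ratio rho = 0.618 (approx).
Interior points:
  x_1 = 4 + (1-0.618)*25 = 13.5500
  x_2 = 4 + 0.618*25 = 19.4500
Compare f(x_1) and f(x_2) to determine which subinterval to keep.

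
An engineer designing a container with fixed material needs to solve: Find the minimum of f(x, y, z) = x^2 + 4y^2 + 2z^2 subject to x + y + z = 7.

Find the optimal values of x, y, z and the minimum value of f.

Using Lagrange multipliers on f = x^2 + 4y^2 + 2z^2 with constraint x + y + z = 7:
Conditions: 2*1*x = lambda, 2*4*y = lambda, 2*2*z = lambda
So x = lambda/2, y = lambda/8, z = lambda/4
Substituting into constraint: lambda * (7/8) = 7
lambda = 8
x = 4, y = 1, z = 2
Minimum value = 28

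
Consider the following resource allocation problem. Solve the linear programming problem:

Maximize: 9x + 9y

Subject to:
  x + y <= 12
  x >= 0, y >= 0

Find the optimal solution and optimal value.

The feasible region has vertices at [(0, 0), (12, 0), (0, 12)].
Checking objective 9x + 9y at each vertex:
  (0, 0): 9*0 + 9*0 = 0
  (12, 0): 9*12 + 9*0 = 108
  (0, 12): 9*0 + 9*12 = 108
Maximum is 108 at (12, 0).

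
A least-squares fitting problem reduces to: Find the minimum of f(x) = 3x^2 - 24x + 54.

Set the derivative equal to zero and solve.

f(x) = 3x^2 - 24x + 54
f'(x) = 6x + (-24) = 0
x = 24/6 = 4
f(4) = 6
Since f''(x) = 6 > 0, this is a minimum.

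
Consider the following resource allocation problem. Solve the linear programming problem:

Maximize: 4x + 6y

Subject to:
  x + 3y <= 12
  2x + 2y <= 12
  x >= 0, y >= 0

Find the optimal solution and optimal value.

Feasible vertices: (0, 0), (0, 4), (3, 3), (6, 0)
Objective 4x + 6y at each:
  (0, 0): 0
  (0, 4): 24
  (3, 3): 30
  (6, 0): 24
Maximum is 30 at (3, 3).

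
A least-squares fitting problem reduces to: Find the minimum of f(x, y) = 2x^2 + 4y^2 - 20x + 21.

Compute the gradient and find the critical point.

f(x,y) = 2x^2 + 4y^2 - 20x + 21
df/dx = 4x + (-20) = 0  =>  x = 5
df/dy = 8y + (0) = 0  =>  y = 0
f(5, 0) = 2*(5)^2 + 4*(0)^2 + -20*(5) + 21 = -29
Hessian is diagonal with entries 4, 8 > 0, so this is a minimum.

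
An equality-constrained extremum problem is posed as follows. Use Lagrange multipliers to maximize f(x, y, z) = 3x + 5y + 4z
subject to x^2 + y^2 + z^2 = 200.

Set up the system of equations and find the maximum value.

Lagrange conditions: 3 = 2*lambda*x, 5 = 2*lambda*y, 4 = 2*lambda*z
So x:3 = y:5 = z:4, i.e. x = 3t, y = 5t, z = 4t
Constraint: t^2*(3^2 + 5^2 + 4^2) = 200
  t^2 * 50 = 200  =>  t = sqrt(4)
Maximum = 3*3t + 5*5t + 4*4t = 50*sqrt(4) = 100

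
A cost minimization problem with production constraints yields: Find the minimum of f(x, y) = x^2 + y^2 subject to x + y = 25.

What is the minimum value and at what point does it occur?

Substitute y = 25 - x into f(x,y) = x^2 + y^2:
g(x) = x^2 + (25 - x)^2 = 2x^2 - 50x + 625
g'(x) = 4x - 50 = 0  =>  x = 25/2
y = 25 - 25/2 = 25/2
Minimum value = (25/2)^2 + (25/2)^2 = 625/2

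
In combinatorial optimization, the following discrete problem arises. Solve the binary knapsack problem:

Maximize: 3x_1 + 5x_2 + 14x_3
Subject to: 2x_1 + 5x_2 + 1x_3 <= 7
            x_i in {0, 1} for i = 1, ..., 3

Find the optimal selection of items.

Items: item 1 (v=3, w=2), item 2 (v=5, w=5), item 3 (v=14, w=1)
Capacity: 7
Checking all 8 subsets (w = total weight, v = total value):
  {}: w = 0, v = 0
  {1}: w = 2, v = 3
  {2}: w = 5, v = 5
  {3}: w = 1, v = 14
  {1, 2}: w = 7, v = 8
  {1, 3}: w = 3, v = 17
  {2, 3}: w = 6, v = 19
  {1, 2, 3}: w = 8 > 7, infeasible
Best feasible subset: items [2, 3]
Total weight: 6 <= 7, total value: 19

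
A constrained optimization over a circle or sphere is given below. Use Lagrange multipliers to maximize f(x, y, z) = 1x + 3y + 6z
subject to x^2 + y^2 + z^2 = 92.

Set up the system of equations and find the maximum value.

Lagrange conditions: 1 = 2*lambda*x, 3 = 2*lambda*y, 6 = 2*lambda*z
So x:1 = y:3 = z:6, i.e. x = 1t, y = 3t, z = 6t
Constraint: t^2*(1^2 + 3^2 + 6^2) = 92
  t^2 * 46 = 92  =>  t = sqrt(2)
Maximum = 1*1t + 3*3t + 6*6t = 46*sqrt(2) = sqrt(4232)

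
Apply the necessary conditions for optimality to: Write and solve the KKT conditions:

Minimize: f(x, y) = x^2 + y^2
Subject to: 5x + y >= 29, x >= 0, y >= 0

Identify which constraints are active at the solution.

KKT conditions for min x^2 + y^2 s.t. 5x + 1y >= 29, x >= 0, y >= 0:
Stationarity: 2x = mu*5 + mu_x, 2y = mu*1 + mu_y, with mu, mu_x, mu_y >= 0
Complementary slackness: mu*(5x + y - 29) = 0, mu_x*x = 0, mu_y*y = 0
(0, 0) is infeasible (5*0 + 1*0 < 29), so if mu = 0 stationarity would force x = mu_x/2 >= 0, y = mu_y/2 >= 0 with mu_x*x = mu_y*y = 0, i.e. x = y = 0: contradiction. Hence mu > 0 and 5x + y = 29 is active.
Try x > 0, y > 0 (so mu_x = mu_y = 0): x = 5*mu/2, y = 1*mu/2
Substitute: 5*(5*mu/2) + 1*(1*mu/2) = 29
  mu*26/2 = 29 => mu = 29/13
x* = 145/26 > 0, y* = 29/26 > 0, consistent with mu_x = mu_y = 0.
f is convex and the constraints are linear, so this KKT point is the global minimum.
f* = 841/26
Active constraints: 5x + y >= 29 (holds with equality, mu = 29/13 > 0); x >= 0 and y >= 0 are inactive (mu_x = mu_y = 0).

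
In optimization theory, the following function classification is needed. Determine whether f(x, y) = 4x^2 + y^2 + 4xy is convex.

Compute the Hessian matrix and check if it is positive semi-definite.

f(x,y) = 4x^2 + y^2 + 4xy
Hessian H = [[8, 4], [4, 2]]
trace(H) = 10, det(H) = 0
Eigenvalues: (10 +/- sqrt(100)) / 2 = 10, 0
Since both eigenvalues >= 0, f is convex.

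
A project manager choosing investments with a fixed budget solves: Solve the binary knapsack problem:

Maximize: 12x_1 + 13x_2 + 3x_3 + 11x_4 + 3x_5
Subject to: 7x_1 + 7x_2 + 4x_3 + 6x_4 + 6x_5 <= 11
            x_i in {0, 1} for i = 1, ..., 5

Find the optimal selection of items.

Items: item 1 (v=12, w=7), item 2 (v=13, w=7), item 3 (v=3, w=4), item 4 (v=11, w=6), item 5 (v=3, w=6)
Capacity: 11
Checking all 32 subsets (w = total weight, v = total value):
  {}: w = 0, v = 0
  {1}: w = 7, v = 12
  {2}: w = 7, v = 13
  {3}: w = 4, v = 3
  {4}: w = 6, v = 11
  {5}: w = 6, v = 3
  {1, 2}: w = 14 > 11, infeasible
  {1, 3}: w = 11, v = 15
  {1, 4}: w = 13 > 11, infeasible
  {1, 5}: w = 13 > 11, infeasible
  {2, 3}: w = 11, v = 16
  {2, 4}: w = 13 > 11, infeasible
  {2, 5}: w = 13 > 11, infeasible
  {3, 4}: w = 10, v = 14
  {3, 5}: w = 10, v = 6
  {4, 5}: w = 12 > 11, infeasible
  {1, 2, 3}: w = 18 > 11, infeasible
  {1, 2, 4}: w = 20 > 11, infeasible
  {1, 2, 5}: w = 20 > 11, infeasible
  {1, 3, 4}: w = 17 > 11, infeasible
  {1, 3, 5}: w = 17 > 11, infeasible
  {1, 4, 5}: w = 19 > 11, infeasible
  {2, 3, 4}: w = 17 > 11, infeasible
  {2, 3, 5}: w = 17 > 11, infeasible
  {2, 4, 5}: w = 19 > 11, infeasible
  {3, 4, 5}: w = 16 > 11, infeasible
  {1, 2, 3, 4}: w = 24 > 11, infeasible
  {1, 2, 3, 5}: w = 24 > 11, infeasible
  {1, 2, 4, 5}: w = 26 > 11, infeasible
  {1, 3, 4, 5}: w = 23 > 11, infeasible
  {2, 3, 4, 5}: w = 23 > 11, infeasible
  {1, 2, 3, 4, 5}: w = 30 > 11, infeasible
Best feasible subset: items [2, 3]
Total weight: 11 <= 11, total value: 16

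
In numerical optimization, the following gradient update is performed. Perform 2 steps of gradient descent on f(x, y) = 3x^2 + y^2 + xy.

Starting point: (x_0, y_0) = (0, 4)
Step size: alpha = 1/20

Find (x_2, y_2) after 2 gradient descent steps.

f(x,y) = 3x^2 + y^2 + xy
grad_x = 6x + 1y, grad_y = 2y + 1x
Step 1: grad = (4, 8), (-1/5, 18/5)
Step 2: grad = (12/5, 7), (-8/25, 13/4)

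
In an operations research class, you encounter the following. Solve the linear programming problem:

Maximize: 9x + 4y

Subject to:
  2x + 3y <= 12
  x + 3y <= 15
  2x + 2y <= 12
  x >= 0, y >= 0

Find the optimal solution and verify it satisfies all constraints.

Feasible vertices: (0, 0), (0, 4), (6, 0)
Objective 9x + 4y at each vertex:
  (0, 0): 0
  (0, 4): 16
  (6, 0): 54
Maximum is 54 at (6, 0).
Verify constraints at (x, y) = (6, 0):
  2*6 + 3*0 = 12 <= 12 (active)
  1*6 + 3*0 = 6 <= 15
  2*6 + 2*0 = 12 <= 12 (active)
  x = 6 >= 0, y = 0 >= 0. All constraints satisfied.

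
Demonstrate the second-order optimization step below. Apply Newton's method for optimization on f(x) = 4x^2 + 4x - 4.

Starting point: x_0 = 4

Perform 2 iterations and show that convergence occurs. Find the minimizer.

f(x) = 4x^2 + 4x - 4, f'(x) = 8x + (4), f''(x) = 8
Step 1: f'(4) = 36, x_1 = 4 - 36/8 = -1/2
Step 2: f'(-1/2) = 0, x_2 = -1/2 (converged)
Newton's method converges in 1 step for quadratics.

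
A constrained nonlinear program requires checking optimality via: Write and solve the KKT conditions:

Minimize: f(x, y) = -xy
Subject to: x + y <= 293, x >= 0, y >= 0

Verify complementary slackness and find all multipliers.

Problem: min -xy s.t. x + y <= 293 (multiplier lambda), x >= 0 (mu_x), y >= 0 (mu_y)
KKT stationarity: -y + lambda - mu_x = 0, -x + lambda - mu_y = 0, with lambda, mu_x, mu_y >= 0
Complementary slackness: lambda*(x + y - 293) = 0, mu_x*x = 0, mu_y*y = 0
If lambda = 0: y = -mu_x <= 0 and x = -mu_y <= 0 force x = y = 0 with f = 0; but x = y = 293/2 is feasible with f = -85849/4 < 0, so this is not the minimum. Hence lambda > 0 and x + y = 293.
Try x > 0, y > 0 (so mu_x = mu_y = 0): y = lambda, x = lambda => x = y = lambda
x + y = 293 => 2*lambda = 293 => lambda = 293/2
x* = y* = 293/2 > 0, consistent with mu_x = mu_y = 0.
(Any feasible point with x = 0 or y = 0 has f = 0 > -85849/4, so the minimum is not on those boundaries.)
min(-xy) = -85849/4 (i.e. max xy = 85849/4)
Multipliers: lambda = 293/2, mu_x = 0, mu_y = 0
Complementary slackness: lambda*(x + y - 293) = 293/2*(293/2 + 293/2 - 293) = 0, mu_x*x = 0*293/2 = 0, mu_y*y = 0*293/2 = 0. Satisfied.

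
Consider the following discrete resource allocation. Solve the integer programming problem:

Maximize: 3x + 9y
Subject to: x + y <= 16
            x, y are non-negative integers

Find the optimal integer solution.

Objective: 3x + 9y, constraint: x + y <= 16
Coefficient of y is 9 > coefficient of x is 3, so allocate the entire budget to y.
Optimal: x = 0, y = 16, value = 144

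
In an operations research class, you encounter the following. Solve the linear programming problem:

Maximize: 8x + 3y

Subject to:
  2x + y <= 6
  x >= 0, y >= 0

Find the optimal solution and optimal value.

The feasible region has vertices at [(0, 0), (3, 0), (0, 6)].
Checking objective 8x + 3y at each vertex:
  (0, 0): 8*0 + 3*0 = 0
  (3, 0): 8*3 + 3*0 = 24
  (0, 6): 8*0 + 3*6 = 18
Maximum is 24 at (3, 0).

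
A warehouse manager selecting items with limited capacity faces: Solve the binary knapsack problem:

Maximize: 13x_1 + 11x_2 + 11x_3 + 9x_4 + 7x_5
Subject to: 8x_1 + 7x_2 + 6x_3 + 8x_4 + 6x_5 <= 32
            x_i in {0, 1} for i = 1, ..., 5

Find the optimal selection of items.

Items: item 1 (v=13, w=8), item 2 (v=11, w=7), item 3 (v=11, w=6), item 4 (v=9, w=8), item 5 (v=7, w=6)
Capacity: 32
Checking all 32 subsets (w = total weight, v = total value):
  {}: w = 0, v = 0
  {1}: w = 8, v = 13
  {2}: w = 7, v = 11
  {3}: w = 6, v = 11
  {4}: w = 8, v = 9
  {5}: w = 6, v = 7
  {1, 2}: w = 15, v = 24
  {1, 3}: w = 14, v = 24
  {1, 4}: w = 16, v = 22
  {1, 5}: w = 14, v = 20
  {2, 3}: w = 13, v = 22
  {2, 4}: w = 15, v = 20
  {2, 5}: w = 13, v = 18
  {3, 4}: w = 14, v = 20
  {3, 5}: w = 12, v = 18
  {4, 5}: w = 14, v = 16
  {1, 2, 3}: w = 21, v = 35
  {1, 2, 4}: w = 23, v = 33
  {1, 2, 5}: w = 21, v = 31
  {1, 3, 4}: w = 22, v = 33
  {1, 3, 5}: w = 20, v = 31
  {1, 4, 5}: w = 22, v = 29
  {2, 3, 4}: w = 21, v = 31
  {2, 3, 5}: w = 19, v = 29
  {2, 4, 5}: w = 21, v = 27
  {3, 4, 5}: w = 20, v = 27
  {1, 2, 3, 4}: w = 29, v = 44
  {1, 2, 3, 5}: w = 27, v = 42
  {1, 2, 4, 5}: w = 29, v = 40
  {1, 3, 4, 5}: w = 28, v = 40
  {2, 3, 4, 5}: w = 27, v = 38
  {1, 2, 3, 4, 5}: w = 35 > 32, infeasible
Best feasible subset: items [1, 2, 3, 4]
Total weight: 29 <= 32, total value: 44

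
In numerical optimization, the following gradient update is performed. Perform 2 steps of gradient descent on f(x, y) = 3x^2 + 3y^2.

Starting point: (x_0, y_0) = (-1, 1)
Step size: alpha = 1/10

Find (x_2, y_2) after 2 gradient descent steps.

f(x,y) = 3x^2 + 3y^2
grad_x = 6x + 0y, grad_y = 6y + 0x
Step 1: grad = (-6, 6), (-2/5, 2/5)
Step 2: grad = (-12/5, 12/5), (-4/25, 4/25)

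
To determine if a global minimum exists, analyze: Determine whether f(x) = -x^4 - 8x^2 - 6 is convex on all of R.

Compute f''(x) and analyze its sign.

f(x) = -x^4 - 8x^2 - 6
f'(x) = -4x^3 + -16x
f''(x) = -12x^2 + -16
f''(x) = -12x^2 + -16 <= -16 < 0 for all x
Therefore, f is concave on R.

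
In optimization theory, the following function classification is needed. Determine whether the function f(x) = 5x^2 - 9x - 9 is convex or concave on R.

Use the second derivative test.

f(x) = 5x^2 - 9x - 9
f'(x) = 10x - 9
f''(x) = 10
Since f''(x) = 10 > 0 for all x, f is convex on R.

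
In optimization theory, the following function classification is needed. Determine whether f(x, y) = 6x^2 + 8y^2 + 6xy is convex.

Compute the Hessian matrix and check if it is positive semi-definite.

f(x,y) = 6x^2 + 8y^2 + 6xy
Hessian H = [[12, 6], [6, 16]]
trace(H) = 28, det(H) = 156
Eigenvalues: (28 +/- sqrt(160)) / 2 = 20.32, 7.675
Since both eigenvalues > 0, f is convex.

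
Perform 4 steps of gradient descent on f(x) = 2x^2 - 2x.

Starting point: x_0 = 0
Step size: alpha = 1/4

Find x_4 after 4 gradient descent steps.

f(x) = 2x^2 - 2x, f'(x) = 4x + (-2)
Step 1: f'(0) = -2, x_1 = 0 - 1/4 * -2 = 1/2
Step 2: f'(1/2) = 0, x_2 = 1/2 - 1/4 * 0 = 1/2
Step 3: f'(1/2) = 0, x_3 = 1/2 - 1/4 * 0 = 1/2
Step 4: f'(1/2) = 0, x_4 = 1/2 - 1/4 * 0 = 1/2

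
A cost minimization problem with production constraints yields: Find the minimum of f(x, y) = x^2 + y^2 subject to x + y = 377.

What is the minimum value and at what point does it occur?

Substitute y = 377 - x into f(x,y) = x^2 + y^2:
g(x) = x^2 + (377 - x)^2 = 2x^2 - 754x + 142129
g'(x) = 4x - 754 = 0  =>  x = 377/2
y = 377 - 377/2 = 377/2
Minimum value = (377/2)^2 + (377/2)^2 = 142129/2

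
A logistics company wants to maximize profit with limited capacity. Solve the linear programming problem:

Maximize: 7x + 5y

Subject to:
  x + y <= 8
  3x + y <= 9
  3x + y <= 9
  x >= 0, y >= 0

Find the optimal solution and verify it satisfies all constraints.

Feasible vertices: (0, 0), (0, 8), (1/2, 15/2), (3, 0)
Objective 7x + 5y at each vertex:
  (0, 0): 0
  (0, 8): 40
  (1/2, 15/2): 41
  (3, 0): 21
Maximum is 41 at (1/2, 15/2).
Verify constraints at (x, y) = (1/2, 15/2):
  1*(1/2) + 1*(15/2) = 8 <= 8 (active)
  3*(1/2) + 1*(15/2) = 9 <= 9 (active)
  3*(1/2) + 1*(15/2) = 9 <= 9 (active)
  x = 1/2 >= 0, y = 15/2 >= 0. All constraints satisfied.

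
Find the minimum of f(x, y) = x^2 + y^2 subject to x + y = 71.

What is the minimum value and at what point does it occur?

Substitute y = 71 - x into f(x,y) = x^2 + y^2:
g(x) = x^2 + (71 - x)^2 = 2x^2 - 142x + 5041
g'(x) = 4x - 142 = 0  =>  x = 71/2
y = 71 - 71/2 = 71/2
Minimum value = (71/2)^2 + (71/2)^2 = 5041/2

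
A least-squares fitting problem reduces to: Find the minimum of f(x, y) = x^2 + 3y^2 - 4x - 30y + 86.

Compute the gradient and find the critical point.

f(x,y) = x^2 + 3y^2 - 4x - 30y + 86
df/dx = 2x + (-4) = 0  =>  x = 2
df/dy = 6y + (-30) = 0  =>  y = 5
f(2, 5) = 1*(2)^2 + 3*(5)^2 + -4*(2) + -30*(5) + 86 = 7
Hessian is diagonal with entries 2, 6 > 0, so this is a minimum.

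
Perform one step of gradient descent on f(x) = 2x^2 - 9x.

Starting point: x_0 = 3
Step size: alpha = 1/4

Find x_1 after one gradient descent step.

f(x) = 2x^2 - 9x
f'(x) = 4x - 9
f'(3) = 4*3 + (-9) = 3
x_1 = x_0 - alpha * f'(x_0) = 3 - 1/4 * 3 = 9/4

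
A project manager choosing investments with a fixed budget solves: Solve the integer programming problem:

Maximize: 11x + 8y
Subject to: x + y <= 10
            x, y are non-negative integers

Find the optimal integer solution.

Objective: 11x + 8y, constraint: x + y <= 10
Coefficient of x is 11 >= coefficient of y is 8, so allocate the entire budget to x.
Optimal: x = 10, y = 0, value = 110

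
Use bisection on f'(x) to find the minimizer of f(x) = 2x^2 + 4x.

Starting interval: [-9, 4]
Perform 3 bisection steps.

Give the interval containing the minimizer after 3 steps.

Finding critical point of f(x) = 2x^2 + 4x using bisection on f'(x) = 4x + 4.
f'(x) = 0 when x = -1.
Starting interval: [-9, 4]
Step 1: mid = -5/2, f'(mid) = -6, new interval = [-5/2, 4]
Step 2: mid = 3/4, f'(mid) = 7, new interval = [-5/2, 3/4]
Step 3: mid = -7/8, f'(mid) = 1/2, new interval = [-5/2, -7/8]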